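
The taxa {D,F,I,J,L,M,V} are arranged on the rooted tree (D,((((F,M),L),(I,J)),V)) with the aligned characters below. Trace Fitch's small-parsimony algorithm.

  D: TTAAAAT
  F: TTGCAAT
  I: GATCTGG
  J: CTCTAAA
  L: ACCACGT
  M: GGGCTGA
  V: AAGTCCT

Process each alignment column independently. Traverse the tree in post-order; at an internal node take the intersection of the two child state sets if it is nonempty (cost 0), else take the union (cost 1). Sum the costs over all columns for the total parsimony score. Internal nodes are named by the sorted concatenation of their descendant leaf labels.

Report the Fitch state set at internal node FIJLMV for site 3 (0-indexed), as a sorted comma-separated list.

FM@0: {T} ∪ {G} = {G,T} (union, +1)
FLM@0: {G,T} ∪ {A} = {A,G,T} (union, +1)
IJ@0: {G} ∪ {C} = {C,G} (union, +1)
FIJLM@0: {A,G,T} ∩ {C,G} = {G} (intersection, +0)
FIJLMV@0: {G} ∪ {A} = {A,G} (union, +1)
DFIJLMV@0: {T} ∪ {A,G} = {A,G,T} (union, +1)
FM@1: {T} ∪ {G} = {G,T} (union, +1)
FLM@1: {G,T} ∪ {C} = {C,G,T} (union, +1)
IJ@1: {A} ∪ {T} = {A,T} (union, +1)
FIJLM@1: {C,G,T} ∩ {A,T} = {T} (intersection, +0)
FIJLMV@1: {T} ∪ {A} = {A,T} (union, +1)
DFIJLMV@1: {T} ∩ {A,T} = {T} (intersection, +0)
FM@2: {G} ∩ {G} = {G} (intersection, +0)
FLM@2: {G} ∪ {C} = {C,G} (union, +1)
IJ@2: {T} ∪ {C} = {C,T} (union, +1)
FIJLM@2: {C,G} ∩ {C,T} = {C} (intersection, +0)
FIJLMV@2: {C} ∪ {G} = {C,G} (union, +1)
DFIJLMV@2: {A} ∪ {C,G} = {A,C,G} (union, +1)
FM@3: {C} ∩ {C} = {C} (intersection, +0)
FLM@3: {C} ∪ {A} = {A,C} (union, +1)
IJ@3: {C} ∪ {T} = {C,T} (union, +1)
FIJLM@3: {A,C} ∩ {C,T} = {C} (intersection, +0)
FIJLMV@3: {C} ∪ {T} = {C,T} (union, +1)
DFIJLMV@3: {A} ∪ {C,T} = {A,C,T} (union, +1)
FM@4: {A} ∪ {T} = {A,T} (union, +1)
FLM@4: {A,T} ∪ {C} = {A,C,T} (union, +1)
IJ@4: {T} ∪ {A} = {A,T} (union, +1)
FIJLM@4: {A,C,T} ∩ {A,T} = {A,T} (intersection, +0)
FIJLMV@4: {A,T} ∪ {C} = {A,C,T} (union, +1)
DFIJLMV@4: {A} ∩ {A,C,T} = {A} (intersection, +0)
FM@5: {A} ∪ {G} = {A,G} (union, +1)
FLM@5: {A,G} ∩ {G} = {G} (intersection, +0)
IJ@5: {G} ∪ {A} = {A,G} (union, +1)
FIJLM@5: {G} ∩ {A,G} = {G} (intersection, +0)
FIJLMV@5: {G} ∪ {C} = {C,G} (union, +1)
DFIJLMV@5: {A} ∪ {C,G} = {A,C,G} (union, +1)
FM@6: {T} ∪ {A} = {A,T} (union, +1)
FLM@6: {A,T} ∩ {T} = {T} (intersection, +0)
IJ@6: {G} ∪ {A} = {A,G} (union, +1)
FIJLM@6: {T} ∪ {A,G} = {A,G,T} (union, +1)
FIJLMV@6: {A,G,T} ∩ {T} = {T} (intersection, +0)
DFIJLMV@6: {T} ∩ {T} = {T} (intersection, +0)
per-site changes: [5, 4, 4, 4, 4, 4, 3]; total = 28

C,T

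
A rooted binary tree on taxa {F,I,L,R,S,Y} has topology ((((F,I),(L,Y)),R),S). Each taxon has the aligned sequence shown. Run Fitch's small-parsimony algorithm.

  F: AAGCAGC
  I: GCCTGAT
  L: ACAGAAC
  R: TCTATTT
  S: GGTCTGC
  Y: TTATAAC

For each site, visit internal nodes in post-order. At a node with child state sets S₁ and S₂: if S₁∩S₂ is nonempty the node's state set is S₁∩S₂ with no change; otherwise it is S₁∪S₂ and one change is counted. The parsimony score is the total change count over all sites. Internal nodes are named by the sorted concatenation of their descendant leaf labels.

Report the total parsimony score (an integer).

21

site 0, node FI: F={A} ∪ I={G} → {A,G} (+1)
site 0, node LY: L={A} ∪ Y={T} → {A,T} (+1)
site 0, node FILY: FI={A,G} ∩ LY={A,T} → {A} (+0)
site 0, node FILRY: FILY={A} ∪ R={T} → {A,T} (+1)
site 0, node FILRSY: FILRY={A,T} ∪ S={G} → {A,G,T} (+1)
site 1, node FI: F={A} ∪ I={C} → {A,C} (+1)
site 1, node LY: L={C} ∪ Y={T} → {C,T} (+1)
site 1, node FILY: FI={A,C} ∩ LY={C,T} → {C} (+0)
site 1, node FILRY: FILY={C} ∩ R={C} → {C} (+0)
site 1, node FILRSY: FILRY={C} ∪ S={G} → {C,G} (+1)
site 2, node FI: F={G} ∪ I={C} → {C,G} (+1)
site 2, node LY: L={A} ∩ Y={A} → {A} (+0)
site 2, node FILY: FI={C,G} ∪ LY={A} → {A,C,G} (+1)
site 2, node FILRY: FILY={A,C,G} ∪ R={T} → {A,C,G,T} (+1)
site 2, node FILRSY: FILRY={A,C,G,T} ∩ S={T} → {T} (+0)
site 3, node FI: F={C} ∪ I={T} → {C,T} (+1)
site 3, node LY: L={G} ∪ Y={T} → {G,T} (+1)
site 3, node FILY: FI={C,T} ∩ LY={G,T} → {T} (+0)
site 3, node FILRY: FILY={T} ∪ R={A} → {A,T} (+1)
site 3, node FILRSY: FILRY={A,T} ∪ S={C} → {A,C,T} (+1)
site 4, node FI: F={A} ∪ I={G} → {A,G} (+1)
site 4, node LY: L={A} ∩ Y={A} → {A} (+0)
site 4, node FILY: FI={A,G} ∩ LY={A} → {A} (+0)
site 4, node FILRY: FILY={A} ∪ R={T} → {A,T} (+1)
site 4, node FILRSY: FILRY={A,T} ∩ S={T} → {T} (+0)
site 5, node FI: F={G} ∪ I={A} → {A,G} (+1)
site 5, node LY: L={A} ∩ Y={A} → {A} (+0)
site 5, node FILY: FI={A,G} ∩ LY={A} → {A} (+0)
site 5, node FILRY: FILY={A} ∪ R={T} → {A,T} (+1)
site 5, node FILRSY: FILRY={A,T} ∪ S={G} → {A,G,T} (+1)
site 6, node FI: F={C} ∪ I={T} → {C,T} (+1)
site 6, node LY: L={C} ∩ Y={C} → {C} (+0)
site 6, node FILY: FI={C,T} ∩ LY={C} → {C} (+0)
site 6, node FILRY: FILY={C} ∪ R={T} → {C,T} (+1)
site 6, node FILRSY: FILRY={C,T} ∩ S={C} → {C} (+0)
per-site changes: [4, 3, 3, 4, 2, 3, 2]; total = 21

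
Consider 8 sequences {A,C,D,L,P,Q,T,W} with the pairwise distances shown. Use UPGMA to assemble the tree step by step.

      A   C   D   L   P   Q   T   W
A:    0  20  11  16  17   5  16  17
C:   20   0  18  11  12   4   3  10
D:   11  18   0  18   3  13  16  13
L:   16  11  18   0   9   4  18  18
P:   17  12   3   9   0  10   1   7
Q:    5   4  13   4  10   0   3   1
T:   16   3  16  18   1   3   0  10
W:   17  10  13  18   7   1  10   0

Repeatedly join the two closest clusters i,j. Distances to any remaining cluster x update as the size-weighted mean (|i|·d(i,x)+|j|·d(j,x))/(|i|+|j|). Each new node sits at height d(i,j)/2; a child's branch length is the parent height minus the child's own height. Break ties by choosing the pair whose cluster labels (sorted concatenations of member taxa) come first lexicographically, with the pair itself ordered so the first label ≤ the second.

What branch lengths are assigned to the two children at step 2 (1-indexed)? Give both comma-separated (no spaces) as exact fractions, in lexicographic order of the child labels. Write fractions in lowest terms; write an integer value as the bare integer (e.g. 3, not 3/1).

1/2,1/2

1. join P+T (d=1) ⇒ PT; edges |P|=1/2, |T|=1/2
  updated: d(A,PT)=33/2, d(C,PT)=15/2, d(D,PT)=19/2, d(L,PT)=27/2, d(PT,Q)=13/2, d(PT,W)=17/2
2. join Q+W (d=1) ⇒ QW; edges |Q|=1/2, |W|=1/2
  updated: d(A,QW)=11, d(C,QW)=7, d(D,QW)=13, d(L,QW)=11, d(PT,QW)=15/2
3. join C+QW (d=7) ⇒ CQW; edges |C|=7/2, |QW|=3
  updated: d(A,CQW)=14, d(CQW,D)=44/3, d(CQW,L)=11, d(CQW,PT)=15/2
4. join CQW+PT (d=15/2) ⇒ CPQTW; edges |CQW|=1/4, |PT|=13/4
  updated: d(A,CPQTW)=15, d(CPQTW,D)=63/5, d(CPQTW,L)=12
5. join A+D (d=11) ⇒ AD; edges |A|=11/2, |D|=11/2
  updated: d(AD,CPQTW)=69/5, d(AD,L)=17
6. join CPQTW+L (d=12) ⇒ CLPQTW; edges |CPQTW|=9/4, |L|=6
  updated: d(AD,CLPQTW)=43/3
7. join AD+CLPQTW (d=43/3) ⇒ ACDLPQTW; edges |AD|=5/3, |CLPQTW|=7/6
final tree: ((A:11/2,D:11/2):5/3,(((C:7/2,(Q:1/2,W:1/2):3):1/4,(P:1/2,T:1/2):13/4):9/4,L:6):7/6)
total length: 409/12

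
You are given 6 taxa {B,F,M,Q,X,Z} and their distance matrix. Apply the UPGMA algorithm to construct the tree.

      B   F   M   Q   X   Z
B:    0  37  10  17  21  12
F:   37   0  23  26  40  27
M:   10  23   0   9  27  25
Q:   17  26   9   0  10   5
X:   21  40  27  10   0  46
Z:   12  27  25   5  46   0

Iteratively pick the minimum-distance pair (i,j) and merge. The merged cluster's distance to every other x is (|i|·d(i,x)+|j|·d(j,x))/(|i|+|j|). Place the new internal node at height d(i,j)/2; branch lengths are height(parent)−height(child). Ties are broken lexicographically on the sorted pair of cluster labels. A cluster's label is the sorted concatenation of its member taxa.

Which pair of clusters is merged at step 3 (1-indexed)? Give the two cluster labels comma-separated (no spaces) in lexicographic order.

BM,QZ

1. join Q+Z (d=5) ⇒ QZ; edges |Q|=5/2, |Z|=5/2
  updated: d(B,QZ)=29/2, d(F,QZ)=53/2, d(M,QZ)=17, d(QZ,X)=28
2. join B+M (d=10) ⇒ BM; edges |B|=5, |M|=5
  updated: d(BM,F)=30, d(BM,QZ)=63/4, d(BM,X)=24
3. join BM+QZ (d=63/4) ⇒ BMQZ; edges |BM|=23/8, |QZ|=43/8
  updated: d(BMQZ,F)=113/4, d(BMQZ,X)=26
4. join BMQZ+X (d=26) ⇒ BMQXZ; edges |BMQZ|=41/8, |X|=13
  updated: d(BMQXZ,F)=153/5
5. join BMQXZ+F (d=153/5) ⇒ BFMQXZ; edges |BMQXZ|=23/10, |F|=153/10
final tree: ((((B:5,M:5):23/8,(Q:5/2,Z:5/2):43/8):41/8,X:13):23/10,F:153/10)
total length: 2359/40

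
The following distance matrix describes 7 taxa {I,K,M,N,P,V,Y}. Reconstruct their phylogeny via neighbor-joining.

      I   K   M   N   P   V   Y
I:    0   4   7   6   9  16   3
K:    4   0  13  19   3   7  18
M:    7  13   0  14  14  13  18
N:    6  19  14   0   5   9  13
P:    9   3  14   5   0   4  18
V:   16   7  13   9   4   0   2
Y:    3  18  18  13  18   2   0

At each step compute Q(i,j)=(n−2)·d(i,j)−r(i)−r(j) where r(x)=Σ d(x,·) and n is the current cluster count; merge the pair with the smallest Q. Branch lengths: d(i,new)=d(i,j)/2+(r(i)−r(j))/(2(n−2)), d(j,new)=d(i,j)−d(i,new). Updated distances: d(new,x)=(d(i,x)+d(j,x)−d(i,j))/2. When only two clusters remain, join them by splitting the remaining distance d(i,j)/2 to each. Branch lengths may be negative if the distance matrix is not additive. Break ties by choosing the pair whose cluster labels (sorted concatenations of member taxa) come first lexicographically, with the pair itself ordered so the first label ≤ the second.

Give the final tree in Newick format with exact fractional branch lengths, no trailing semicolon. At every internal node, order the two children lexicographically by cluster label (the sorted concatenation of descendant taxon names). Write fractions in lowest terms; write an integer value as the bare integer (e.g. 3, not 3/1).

1. join V+Y (d=2, Q=-113) ⇒ VY; edges |V|=-11/10, |Y|=31/10
  updated: d(I,VY)=17/2, d(K,VY)=23/2, d(M,VY)=29/2, d(N,VY)=10, d(P,VY)=10
2. join K+P (d=3, Q=-159/2) ⇒ KP; edges |K|=43/16, |P|=5/16
  updated: d(I,KP)=5, d(KP,M)=12, d(KP,N)=21/2, d(KP,VY)=37/4
3. join I+M (d=7, Q=-53) ⇒ IM; edges |I|=0, |M|=7
  updated: d(IM,KP)=5, d(IM,N)=13/2, d(IM,VY)=8
4. join IM+KP (d=5, Q=-137/4) ⇒ IKMP; edges |IM|=19/16, |KP|=61/16
  updated: d(IKMP,N)=6, d(IKMP,VY)=49/8
5. join IKMP+N (d=6, Q=-177/8) ⇒ IKMNP; edges |IKMP|=17/16, |N|=79/16
  updated: d(IKMNP,VY)=81/16
6. join IKMNP+VY (d=81/16) ⇒ IKMNPVY; edges |IKMNP|=81/32, |VY|=81/32
final tree: ((((I:0,M:7):19/16,(K:43/16,P:5/16):61/16):17/16,N:79/16):81/32,(V:-11/10,Y:31/10):81/32)
total length: 449/16

((((I:0,M:7):19/16,(K:43/16,P:5/16):61/16):17/16,N:79/16):81/32,(V:-11/10,Y:31/10):81/32)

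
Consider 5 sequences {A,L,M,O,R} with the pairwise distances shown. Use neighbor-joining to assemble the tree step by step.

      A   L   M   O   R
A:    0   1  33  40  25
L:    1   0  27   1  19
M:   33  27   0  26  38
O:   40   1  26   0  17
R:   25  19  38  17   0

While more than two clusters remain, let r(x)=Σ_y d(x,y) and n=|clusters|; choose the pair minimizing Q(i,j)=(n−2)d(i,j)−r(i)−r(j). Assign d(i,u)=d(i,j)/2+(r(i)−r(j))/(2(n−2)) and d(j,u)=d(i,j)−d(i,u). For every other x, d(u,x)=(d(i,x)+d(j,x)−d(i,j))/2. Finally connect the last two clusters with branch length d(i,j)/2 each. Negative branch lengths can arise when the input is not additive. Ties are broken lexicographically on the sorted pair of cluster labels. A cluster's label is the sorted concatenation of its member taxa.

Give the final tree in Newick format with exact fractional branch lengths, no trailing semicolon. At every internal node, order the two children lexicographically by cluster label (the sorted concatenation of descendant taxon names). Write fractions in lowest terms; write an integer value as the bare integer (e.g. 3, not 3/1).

((((A:9,L:-8):73/8,M:163/8):25/8,O:41/8):95/16,R:95/16)

iteration 1: select A,L (d=1, Q=-144); attach at lengths (9, -8); label the merged cluster AL
  updated: d(AL,M)=59/2, d(AL,O)=20, d(AL,R)=43/2
iteration 2: select AL,M (d=59/2, Q=-211/2); attach at lengths (73/8, 163/8); label the merged cluster ALM
  updated: d(ALM,O)=33/4, d(ALM,R)=15
iteration 3: select ALM,O (d=33/4, Q=-161/4); attach at lengths (25/8, 41/8); label the merged cluster ALMO
  updated: d(ALMO,R)=95/8
iteration 4: select ALMO,R (d=95/8); attach at lengths (95/16, 95/16); label the merged cluster ALMOR
final tree: ((((A:9,L:-8):73/8,M:163/8):25/8,O:41/8):95/16,R:95/16)
total length: 405/8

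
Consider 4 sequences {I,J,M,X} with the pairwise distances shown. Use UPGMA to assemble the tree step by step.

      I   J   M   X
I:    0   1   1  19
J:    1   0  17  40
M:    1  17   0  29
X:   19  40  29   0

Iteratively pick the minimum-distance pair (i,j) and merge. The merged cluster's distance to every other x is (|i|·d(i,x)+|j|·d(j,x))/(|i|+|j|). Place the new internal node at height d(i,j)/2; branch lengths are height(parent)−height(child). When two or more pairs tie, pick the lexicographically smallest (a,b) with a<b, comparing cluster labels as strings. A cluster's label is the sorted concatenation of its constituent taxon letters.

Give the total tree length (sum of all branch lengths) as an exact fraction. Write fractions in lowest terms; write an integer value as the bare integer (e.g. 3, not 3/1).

1. join I+J (d=1) ⇒ IJ; edges |I|=1/2, |J|=1/2
  updated: d(IJ,M)=9, d(IJ,X)=59/2
2. join IJ+M (d=9) ⇒ IJM; edges |IJ|=4, |M|=9/2
  updated: d(IJM,X)=88/3
3. join IJM+X (d=88/3) ⇒ IJMX; edges |IJM|=61/6, |X|=44/3
final tree: (((I:1/2,J:1/2):4,M:9/2):61/6,X:44/3)
total length: 103/3

103/3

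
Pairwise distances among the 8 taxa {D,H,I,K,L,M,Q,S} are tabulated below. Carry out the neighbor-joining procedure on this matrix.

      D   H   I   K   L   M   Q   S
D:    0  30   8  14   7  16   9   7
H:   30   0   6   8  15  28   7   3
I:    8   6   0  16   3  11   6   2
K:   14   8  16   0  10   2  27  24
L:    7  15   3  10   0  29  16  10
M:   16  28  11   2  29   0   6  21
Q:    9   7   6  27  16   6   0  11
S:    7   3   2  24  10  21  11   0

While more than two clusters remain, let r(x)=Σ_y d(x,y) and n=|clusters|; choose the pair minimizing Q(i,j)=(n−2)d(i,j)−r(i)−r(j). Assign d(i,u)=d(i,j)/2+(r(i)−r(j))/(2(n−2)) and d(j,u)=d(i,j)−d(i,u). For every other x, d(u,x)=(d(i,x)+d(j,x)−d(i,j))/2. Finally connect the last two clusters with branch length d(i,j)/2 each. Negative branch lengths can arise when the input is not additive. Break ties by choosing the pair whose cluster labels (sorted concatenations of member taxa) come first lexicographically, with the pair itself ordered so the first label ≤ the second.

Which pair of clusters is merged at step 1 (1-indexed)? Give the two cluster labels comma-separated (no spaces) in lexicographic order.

K,M

1. join K+M (d=2, Q=-202) ⇒ KM; edges |K|=0, |M|=2
  updated: d(D,KM)=14, d(H,KM)=17, d(I,KM)=25/2, d(KM,L)=37/2, d(KM,Q)=31/2, d(KM,S)=43/2
2. join H+S (d=3, Q=-235/2) ⇒ HS; edges |H|=77/20, |S|=-17/20
  updated: d(D,HS)=17, d(HS,I)=5/2, d(HS,KM)=71/4, d(HS,L)=11, d(HS,Q)=15/2
3. join D+L (d=7, Q=-165/2) ⇒ DL; edges |D|=55/16, |L|=57/16
  updated: d(DL,HS)=21/2, d(DL,I)=2, d(DL,KM)=51/4, d(DL,Q)=9
4. join DL+KM (d=51/4, Q=-109/2) ⇒ DKLM; edges |DL|=7/3, |KM|=125/12
  updated: d(DKLM,HS)=31/4, d(DKLM,I)=7/8, d(DKLM,Q)=47/8
5. join DKLM+I (d=7/8, Q=-177/8) ⇒ DIKLM; edges |DKLM|=55/32, |I|=-27/32
  updated: d(DIKLM,HS)=75/16, d(DIKLM,Q)=11/2
6. join DIKLM+HS (d=75/16, Q=-283/16) ⇒ DHIKLMS; edges |DIKLM|=43/32, |HS|=107/32
  updated: d(DHIKLMS,Q)=133/32
7. join DHIKLMS+Q (d=133/32) ⇒ DHIKLMQS; edges |DHIKLMS|=133/64, |Q|=133/64
final tree: (((((D:55/16,L:57/16):7/3,(K:0,M:2):125/12):55/32,I:-27/32):43/32,(H:77/20,S:-17/20):107/32):133/64,Q:133/64)
total length: 1103/32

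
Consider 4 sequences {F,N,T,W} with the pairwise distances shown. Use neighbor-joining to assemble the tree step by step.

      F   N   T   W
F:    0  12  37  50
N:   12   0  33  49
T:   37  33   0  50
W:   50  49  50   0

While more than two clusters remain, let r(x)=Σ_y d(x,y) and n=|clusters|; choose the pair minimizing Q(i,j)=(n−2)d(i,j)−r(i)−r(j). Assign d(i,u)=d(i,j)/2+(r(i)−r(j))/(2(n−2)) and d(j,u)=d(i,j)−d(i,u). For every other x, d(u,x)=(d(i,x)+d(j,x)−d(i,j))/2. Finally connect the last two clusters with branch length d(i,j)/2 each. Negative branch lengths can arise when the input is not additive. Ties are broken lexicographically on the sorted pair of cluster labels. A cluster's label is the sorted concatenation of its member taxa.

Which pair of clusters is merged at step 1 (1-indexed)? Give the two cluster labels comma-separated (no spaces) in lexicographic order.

1. join F+N (d=12, Q=-169) ⇒ FN; edges |F|=29/4, |N|=19/4
  updated: d(FN,T)=29, d(FN,W)=87/2
2. join FN+T (d=29, Q=-245/2) ⇒ FNT; edges |FN|=45/4, |T|=71/4
  updated: d(FNT,W)=129/4
3. join FNT+W (d=129/4) ⇒ FNTW; edges |FNT|=129/8, |W|=129/8
final tree: (((F:29/4,N:19/4):45/4,T:71/4):129/8,W:129/8)
total length: 293/4

F,N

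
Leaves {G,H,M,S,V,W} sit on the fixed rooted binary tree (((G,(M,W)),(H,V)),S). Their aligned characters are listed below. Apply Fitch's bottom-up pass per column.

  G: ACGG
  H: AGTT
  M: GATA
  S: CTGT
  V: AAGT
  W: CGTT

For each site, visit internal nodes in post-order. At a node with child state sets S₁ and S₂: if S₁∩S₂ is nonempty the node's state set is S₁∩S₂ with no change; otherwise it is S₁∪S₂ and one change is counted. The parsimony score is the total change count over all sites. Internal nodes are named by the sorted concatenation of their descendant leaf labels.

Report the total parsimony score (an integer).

[col 0] MW: children M:{G}, W:{C} ∪→ {C,G}; cost 1
[col 0] GMW: children G:{A}, MW:{C,G} ∪→ {A,C,G}; cost 1
[col 0] HV: children H:{A}, V:{A} ∩→ {A}; cost 0
[col 0] GHMVW: children GMW:{A,C,G}, HV:{A} ∩→ {A}; cost 0
[col 0] GHMSVW: children GHMVW:{A}, S:{C} ∪→ {A,C}; cost 1
[col 1] MW: children M:{A}, W:{G} ∪→ {A,G}; cost 1
[col 1] GMW: children G:{C}, MW:{A,G} ∪→ {A,C,G}; cost 1
[col 1] HV: children H:{G}, V:{A} ∪→ {A,G}; cost 1
[col 1] GHMVW: children GMW:{A,C,G}, HV:{A,G} ∩→ {A,G}; cost 0
[col 1] GHMSVW: children GHMVW:{A,G}, S:{T} ∪→ {A,G,T}; cost 1
[col 2] MW: children M:{T}, W:{T} ∩→ {T}; cost 0
[col 2] GMW: children G:{G}, MW:{T} ∪→ {G,T}; cost 1
[col 2] HV: children H:{T}, V:{G} ∪→ {G,T}; cost 1
[col 2] GHMVW: children GMW:{G,T}, HV:{G,T} ∩→ {G,T}; cost 0
[col 2] GHMSVW: children GHMVW:{G,T}, S:{G} ∩→ {G}; cost 0
[col 3] MW: children M:{A}, W:{T} ∪→ {A,T}; cost 1
[col 3] GMW: children G:{G}, MW:{A,T} ∪→ {A,G,T}; cost 1
[col 3] HV: children H:{T}, V:{T} ∩→ {T}; cost 0
[col 3] GHMVW: children GMW:{A,G,T}, HV:{T} ∩→ {T}; cost 0
[col 3] GHMSVW: children GHMVW:{T}, S:{T} ∩→ {T}; cost 0
per-site changes: [3, 4, 2, 2]; total = 11

11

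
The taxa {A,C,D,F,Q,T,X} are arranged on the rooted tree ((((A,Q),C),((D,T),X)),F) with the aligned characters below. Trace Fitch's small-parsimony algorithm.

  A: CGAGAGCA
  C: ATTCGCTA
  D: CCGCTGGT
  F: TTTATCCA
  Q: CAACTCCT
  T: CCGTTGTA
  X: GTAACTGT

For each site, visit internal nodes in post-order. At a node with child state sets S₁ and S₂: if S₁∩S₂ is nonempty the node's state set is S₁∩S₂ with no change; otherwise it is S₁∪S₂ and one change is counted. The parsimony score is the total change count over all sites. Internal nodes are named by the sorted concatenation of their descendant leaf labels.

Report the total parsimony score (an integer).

25

[col 0] AQ: children A:{C}, Q:{C} ∩→ {C}; cost 0
[col 0] ACQ: children AQ:{C}, C:{A} ∪→ {A,C}; cost 1
[col 0] DT: children D:{C}, T:{C} ∩→ {C}; cost 0
[col 0] DTX: children DT:{C}, X:{G} ∪→ {C,G}; cost 1
[col 0] ACDQTX: children ACQ:{A,C}, DTX:{C,G} ∩→ {C}; cost 0
[col 0] ACDFQTX: children ACDQTX:{C}, F:{T} ∪→ {C,T}; cost 1
[col 1] AQ: children A:{G}, Q:{A} ∪→ {A,G}; cost 1
[col 1] ACQ: children AQ:{A,G}, C:{T} ∪→ {A,G,T}; cost 1
[col 1] DT: children D:{C}, T:{C} ∩→ {C}; cost 0
[col 1] DTX: children DT:{C}, X:{T} ∪→ {C,T}; cost 1
[col 1] ACDQTX: children ACQ:{A,G,T}, DTX:{C,T} ∩→ {T}; cost 0
[col 1] ACDFQTX: children ACDQTX:{T}, F:{T} ∩→ {T}; cost 0
[col 2] AQ: children A:{A}, Q:{A} ∩→ {A}; cost 0
[col 2] ACQ: children AQ:{A}, C:{T} ∪→ {A,T}; cost 1
[col 2] DT: children D:{G}, T:{G} ∩→ {G}; cost 0
[col 2] DTX: children DT:{G}, X:{A} ∪→ {A,G}; cost 1
[col 2] ACDQTX: children ACQ:{A,T}, DTX:{A,G} ∩→ {A}; cost 0
[col 2] ACDFQTX: children ACDQTX:{A}, F:{T} ∪→ {A,T}; cost 1
[col 3] AQ: children A:{G}, Q:{C} ∪→ {C,G}; cost 1
[col 3] ACQ: children AQ:{C,G}, C:{C} ∩→ {C}; cost 0
[col 3] DT: children D:{C}, T:{T} ∪→ {C,T}; cost 1
[col 3] DTX: children DT:{C,T}, X:{A} ∪→ {A,C,T}; cost 1
[col 3] ACDQTX: children ACQ:{C}, DTX:{A,C,T} ∩→ {C}; cost 0
[col 3] ACDFQTX: children ACDQTX:{C}, F:{A} ∪→ {A,C}; cost 1
[col 4] AQ: children A:{A}, Q:{T} ∪→ {A,T}; cost 1
[col 4] ACQ: children AQ:{A,T}, C:{G} ∪→ {A,G,T}; cost 1
[col 4] DT: children D:{T}, T:{T} ∩→ {T}; cost 0
[col 4] DTX: children DT:{T}, X:{C} ∪→ {C,T}; cost 1
[col 4] ACDQTX: children ACQ:{A,G,T}, DTX:{C,T} ∩→ {T}; cost 0
[col 4] ACDFQTX: children ACDQTX:{T}, F:{T} ∩→ {T}; cost 0
[col 5] AQ: children A:{G}, Q:{C} ∪→ {C,G}; cost 1
[col 5] ACQ: children AQ:{C,G}, C:{C} ∩→ {C}; cost 0
[col 5] DT: children D:{G}, T:{G} ∩→ {G}; cost 0
[col 5] DTX: children DT:{G}, X:{T} ∪→ {G,T}; cost 1
[col 5] ACDQTX: children ACQ:{C}, DTX:{G,T} ∪→ {C,G,T}; cost 1
[col 5] ACDFQTX: children ACDQTX:{C,G,T}, F:{C} ∩→ {C}; cost 0
[col 6] AQ: children A:{C}, Q:{C} ∩→ {C}; cost 0
[col 6] ACQ: children AQ:{C}, C:{T} ∪→ {C,T}; cost 1
[col 6] DT: children D:{G}, T:{T} ∪→ {G,T}; cost 1
[col 6] DTX: children DT:{G,T}, X:{G} ∩→ {G}; cost 0
[col 6] ACDQTX: children ACQ:{C,T}, DTX:{G} ∪→ {C,G,T}; cost 1
[col 6] ACDFQTX: children ACDQTX:{C,G,T}, F:{C} ∩→ {C}; cost 0
[col 7] AQ: children A:{A}, Q:{T} ∪→ {A,T}; cost 1
[col 7] ACQ: children AQ:{A,T}, C:{A} ∩→ {A}; cost 0
[col 7] DT: children D:{T}, T:{A} ∪→ {A,T}; cost 1
[col 7] DTX: children DT:{A,T}, X:{T} ∩→ {T}; cost 0
[col 7] ACDQTX: children ACQ:{A}, DTX:{T} ∪→ {A,T}; cost 1
[col 7] ACDFQTX: children ACDQTX:{A,T}, F:{A} ∩→ {A}; cost 0
per-site changes: [3, 3, 3, 4, 3, 3, 3, 3]; total = 25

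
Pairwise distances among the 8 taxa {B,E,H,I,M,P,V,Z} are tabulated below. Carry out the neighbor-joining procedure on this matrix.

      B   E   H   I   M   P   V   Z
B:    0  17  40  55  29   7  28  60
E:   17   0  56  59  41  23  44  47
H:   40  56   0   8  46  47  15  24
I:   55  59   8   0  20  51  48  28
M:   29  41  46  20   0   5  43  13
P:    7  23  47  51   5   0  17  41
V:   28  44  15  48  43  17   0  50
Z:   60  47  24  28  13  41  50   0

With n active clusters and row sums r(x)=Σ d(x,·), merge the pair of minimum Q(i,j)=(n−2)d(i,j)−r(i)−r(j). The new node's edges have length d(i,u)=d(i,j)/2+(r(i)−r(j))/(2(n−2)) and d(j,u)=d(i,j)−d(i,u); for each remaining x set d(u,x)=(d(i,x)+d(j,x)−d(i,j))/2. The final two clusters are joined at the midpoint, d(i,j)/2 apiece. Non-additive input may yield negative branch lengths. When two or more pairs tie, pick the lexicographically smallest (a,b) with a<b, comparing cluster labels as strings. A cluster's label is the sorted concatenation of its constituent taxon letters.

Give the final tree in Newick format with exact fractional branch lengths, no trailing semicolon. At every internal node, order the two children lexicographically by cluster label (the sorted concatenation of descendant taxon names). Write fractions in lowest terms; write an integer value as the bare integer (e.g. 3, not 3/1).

iteration 1: select H,I (d=8, Q=-457); attach at lengths (5/4, 27/4); label the merged cluster HI
  updated: d(B,HI)=87/2, d(E,HI)=107/2, d(HI,M)=29, d(HI,P)=45, d(HI,V)=55/2, d(HI,Z)=22
iteration 2: select HI,Z (d=22, Q=-687/2); attach at lengths (39/4, 49/4); label the merged cluster HIZ
  updated: d(B,HIZ)=163/4, d(E,HIZ)=157/4, d(HIZ,M)=10, d(HIZ,P)=32, d(HIZ,V)=111/4
iteration 3: select HIZ,M (d=10, Q=-951/4); attach at lengths (247/32, 73/32); label the merged cluster HIMZ
  updated: d(B,HIMZ)=239/8, d(E,HIMZ)=281/8, d(HIMZ,P)=27/2, d(HIMZ,V)=243/8
iteration 4: select B,E (d=17, Q=-150); attach at lengths (55/24, 353/24); label the merged cluster BE
  updated: d(BE,HIMZ)=24, d(BE,P)=13/2, d(BE,V)=55/2
iteration 5: select BE,P (d=13/2, Q=-82); attach at lengths (17/2, -2); label the merged cluster BEP
  updated: d(BEP,HIMZ)=31/2, d(BEP,V)=19
iteration 6: select BEP,HIMZ (d=31/2, Q=-519/8); attach at lengths (33/16, 215/16); label the merged cluster BEHIMPZ
  updated: d(BEHIMPZ,V)=271/16
iteration 7: select BEHIMPZ,V (d=271/16); attach at lengths (271/32, 271/32); label the merged cluster BEHIMPVZ
final tree: ((((B:55/24,E:353/24):17/2,P:-2):33/16,(((H:5/4,I:27/4):39/4,Z:49/4):247/32,M:73/32):215/16):271/32,V:271/32)
total length: 1535/16

((((B:55/24,E:353/24):17/2,P:-2):33/16,(((H:5/4,I:27/4):39/4,Z:49/4):247/32,M:73/32):215/16):271/32,V:271/32)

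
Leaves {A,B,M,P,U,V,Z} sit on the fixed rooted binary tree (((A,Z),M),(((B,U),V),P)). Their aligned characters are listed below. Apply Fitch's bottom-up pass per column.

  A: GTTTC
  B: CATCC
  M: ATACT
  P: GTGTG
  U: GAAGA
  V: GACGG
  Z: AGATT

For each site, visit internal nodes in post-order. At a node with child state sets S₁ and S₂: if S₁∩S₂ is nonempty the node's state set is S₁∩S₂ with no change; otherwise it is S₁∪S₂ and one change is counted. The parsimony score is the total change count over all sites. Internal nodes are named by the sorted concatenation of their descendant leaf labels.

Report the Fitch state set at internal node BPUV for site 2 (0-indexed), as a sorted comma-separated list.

A,C,G,T

[col 0] AZ: children A:{G}, Z:{A} ∪→ {A,G}; cost 1
[col 0] AMZ: children AZ:{A,G}, M:{A} ∩→ {A}; cost 0
[col 0] BU: children B:{C}, U:{G} ∪→ {C,G}; cost 1
[col 0] BUV: children BU:{C,G}, V:{G} ∩→ {G}; cost 0
[col 0] BPUV: children BUV:{G}, P:{G} ∩→ {G}; cost 0
[col 0] ABMPUVZ: children AMZ:{A}, BPUV:{G} ∪→ {A,G}; cost 1
[col 1] AZ: children A:{T}, Z:{G} ∪→ {G,T}; cost 1
[col 1] AMZ: children AZ:{G,T}, M:{T} ∩→ {T}; cost 0
[col 1] BU: children B:{A}, U:{A} ∩→ {A}; cost 0
[col 1] BUV: children BU:{A}, V:{A} ∩→ {A}; cost 0
[col 1] BPUV: children BUV:{A}, P:{T} ∪→ {A,T}; cost 1
[col 1] ABMPUVZ: children AMZ:{T}, BPUV:{A,T} ∩→ {T}; cost 0
[col 2] AZ: children A:{T}, Z:{A} ∪→ {A,T}; cost 1
[col 2] AMZ: children AZ:{A,T}, M:{A} ∩→ {A}; cost 0
[col 2] BU: children B:{T}, U:{A} ∪→ {A,T}; cost 1
[col 2] BUV: children BU:{A,T}, V:{C} ∪→ {A,C,T}; cost 1
[col 2] BPUV: children BUV:{A,C,T}, P:{G} ∪→ {A,C,G,T}; cost 1
[col 2] ABMPUVZ: children AMZ:{A}, BPUV:{A,C,G,T} ∩→ {A}; cost 0
[col 3] AZ: children A:{T}, Z:{T} ∩→ {T}; cost 0
[col 3] AMZ: children AZ:{T}, M:{C} ∪→ {C,T}; cost 1
[col 3] BU: children B:{C}, U:{G} ∪→ {C,G}; cost 1
[col 3] BUV: children BU:{C,G}, V:{G} ∩→ {G}; cost 0
[col 3] BPUV: children BUV:{G}, P:{T} ∪→ {G,T}; cost 1
[col 3] ABMPUVZ: children AMZ:{C,T}, BPUV:{G,T} ∩→ {T}; cost 0
[col 4] AZ: children A:{C}, Z:{T} ∪→ {C,T}; cost 1
[col 4] AMZ: children AZ:{C,T}, M:{T} ∩→ {T}; cost 0
[col 4] BU: children B:{C}, U:{A} ∪→ {A,C}; cost 1
[col 4] BUV: children BU:{A,C}, V:{G} ∪→ {A,C,G}; cost 1
[col 4] BPUV: children BUV:{A,C,G}, P:{G} ∩→ {G}; cost 0
[col 4] ABMPUVZ: children AMZ:{T}, BPUV:{G} ∪→ {G,T}; cost 1
per-site changes: [3, 2, 4, 3, 4]; total = 16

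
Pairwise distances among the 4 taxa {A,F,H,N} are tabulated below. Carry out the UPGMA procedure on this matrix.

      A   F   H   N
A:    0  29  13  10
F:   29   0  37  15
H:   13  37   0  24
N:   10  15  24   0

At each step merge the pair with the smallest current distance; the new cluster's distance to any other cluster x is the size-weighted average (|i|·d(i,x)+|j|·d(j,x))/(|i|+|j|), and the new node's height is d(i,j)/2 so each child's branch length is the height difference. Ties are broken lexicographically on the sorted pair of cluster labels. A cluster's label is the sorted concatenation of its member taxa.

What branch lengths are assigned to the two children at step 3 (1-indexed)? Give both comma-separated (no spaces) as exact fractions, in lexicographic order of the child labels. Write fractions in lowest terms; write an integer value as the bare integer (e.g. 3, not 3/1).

step 1: merge (A,N) at d=10; branch lengths A→5, N→5; new cluster AN
  updated: d(AN,F)=22, d(AN,H)=37/2
step 2: merge (AN,H) at d=37/2; branch lengths AN→17/4, H→37/4; new cluster AHN
  updated: d(AHN,F)=27
step 3: merge (AHN,F) at d=27; branch lengths AHN→17/4, F→27/2; new cluster AFHN
final tree: (((A:5,N:5):17/4,H:37/4):17/4,F:27/2)
total length: 165/4

17/4,27/2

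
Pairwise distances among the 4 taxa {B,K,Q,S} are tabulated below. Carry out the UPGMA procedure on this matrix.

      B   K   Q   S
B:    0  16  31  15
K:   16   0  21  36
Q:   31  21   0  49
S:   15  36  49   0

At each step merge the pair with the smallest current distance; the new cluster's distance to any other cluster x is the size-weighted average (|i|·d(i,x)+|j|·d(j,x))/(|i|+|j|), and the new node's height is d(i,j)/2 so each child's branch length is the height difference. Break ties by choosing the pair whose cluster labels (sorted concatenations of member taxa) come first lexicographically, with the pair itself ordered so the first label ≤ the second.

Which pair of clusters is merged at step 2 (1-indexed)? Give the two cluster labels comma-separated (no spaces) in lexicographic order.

1. join B+S (d=15) ⇒ BS; edges |B|=15/2, |S|=15/2
  updated: d(BS,K)=26, d(BS,Q)=40
2. join K+Q (d=21) ⇒ KQ; edges |K|=21/2, |Q|=21/2
  updated: d(BS,KQ)=33
3. join BS+KQ (d=33) ⇒ BKQS; edges |BS|=9, |KQ|=6
final tree: ((B:15/2,S:15/2):9,(K:21/2,Q:21/2):6)
total length: 51

K,Q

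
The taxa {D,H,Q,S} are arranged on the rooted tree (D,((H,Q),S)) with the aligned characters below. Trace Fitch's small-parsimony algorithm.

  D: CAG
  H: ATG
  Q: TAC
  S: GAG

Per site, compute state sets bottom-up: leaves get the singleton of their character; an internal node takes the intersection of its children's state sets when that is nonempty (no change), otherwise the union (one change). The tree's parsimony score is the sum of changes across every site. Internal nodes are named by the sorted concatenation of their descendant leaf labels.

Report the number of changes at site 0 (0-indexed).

site 0, node HQ: H={A} ∪ Q={T} → {A,T} (+1)
site 0, node HQS: HQ={A,T} ∪ S={G} → {A,G,T} (+1)
site 0, node DHQS: D={C} ∪ HQS={A,G,T} → {A,C,G,T} (+1)
site 1, node HQ: H={T} ∪ Q={A} → {A,T} (+1)
site 1, node HQS: HQ={A,T} ∩ S={A} → {A} (+0)
site 1, node DHQS: D={A} ∩ HQS={A} → {A} (+0)
site 2, node HQ: H={G} ∪ Q={C} → {C,G} (+1)
site 2, node HQS: HQ={C,G} ∩ S={G} → {G} (+0)
site 2, node DHQS: D={G} ∩ HQS={G} → {G} (+0)
per-site changes: [3, 1, 1]; total = 5

3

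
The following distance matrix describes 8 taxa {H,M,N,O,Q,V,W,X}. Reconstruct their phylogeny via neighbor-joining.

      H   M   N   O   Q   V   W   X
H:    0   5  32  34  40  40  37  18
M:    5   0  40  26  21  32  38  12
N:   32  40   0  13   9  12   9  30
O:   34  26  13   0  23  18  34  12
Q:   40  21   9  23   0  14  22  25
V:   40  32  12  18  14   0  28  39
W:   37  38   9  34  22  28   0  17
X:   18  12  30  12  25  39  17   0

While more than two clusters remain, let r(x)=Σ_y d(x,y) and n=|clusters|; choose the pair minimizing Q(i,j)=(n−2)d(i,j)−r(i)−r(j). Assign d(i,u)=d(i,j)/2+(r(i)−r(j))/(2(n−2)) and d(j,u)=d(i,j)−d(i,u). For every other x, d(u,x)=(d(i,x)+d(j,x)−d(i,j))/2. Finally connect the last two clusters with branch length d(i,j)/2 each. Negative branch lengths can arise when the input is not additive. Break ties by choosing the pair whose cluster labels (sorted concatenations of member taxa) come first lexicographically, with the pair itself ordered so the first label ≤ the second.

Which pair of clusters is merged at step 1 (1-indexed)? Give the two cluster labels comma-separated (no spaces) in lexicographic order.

1. join H+M (d=5, Q=-350) ⇒ HM; edges |H|=31/6, |M|=-1/6
  updated: d(HM,N)=67/2, d(HM,O)=55/2, d(HM,Q)=28, d(HM,V)=67/2, d(HM,W)=35, d(HM,X)=25/2
2. join HM+X (d=25/2, Q=-243) ⇒ HMX; edges |HM|=97/10, |X|=14/5
  updated: d(HMX,N)=51/2, d(HMX,O)=27/2, d(HMX,Q)=81/4, d(HMX,V)=30, d(HMX,W)=79/4
3. join HMX+O (d=27/2, Q=-313/2) ⇒ HMOX; edges |HMX|=123/16, |O|=93/16
  updated: d(HMOX,N)=25/2, d(HMOX,Q)=119/8, d(HMOX,V)=69/4, d(HMOX,W)=161/8
4. join N+W (d=9, Q=-757/8) ⇒ NW; edges |N|=-77/48, |W|=509/48
  updated: d(HMOX,NW)=189/16, d(NW,Q)=11, d(NW,V)=31/2
5. join HMOX+NW (d=189/16, Q=-469/8) ⇒ HMNOWX; edges |HMOX|=117/16, |NW|=9/2
  updated: d(HMNOWX,Q)=225/32, d(HMNOWX,V)=335/32
6. join HMNOWX+Q (d=225/32, Q=-63/2) ⇒ HMNOQWX; edges |HMNOWX|=7/4, |Q|=169/32
  updated: d(HMNOQWX,V)=279/32
7. join HMNOQWX+V (d=279/32) ⇒ HMNOQVWX; edges |HMNOQWX|=279/64, |V|=279/64
final tree: ((((((H:31/6,M:-1/6):97/10,X:14/5):123/16,O:93/16):117/16,(N:-77/48,W:509/48):9/2):7/4,Q:169/32):279/64,V:279/64)
total length: 1081/16

H,M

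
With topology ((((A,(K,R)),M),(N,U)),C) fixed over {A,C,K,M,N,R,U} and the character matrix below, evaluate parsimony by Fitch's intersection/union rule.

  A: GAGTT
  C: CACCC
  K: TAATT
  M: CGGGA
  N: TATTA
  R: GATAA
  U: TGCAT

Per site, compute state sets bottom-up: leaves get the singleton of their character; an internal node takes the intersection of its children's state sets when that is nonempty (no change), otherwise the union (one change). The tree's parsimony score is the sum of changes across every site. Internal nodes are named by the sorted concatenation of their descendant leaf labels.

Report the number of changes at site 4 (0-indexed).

4

[col 0] KR: children K:{T}, R:{G} ∪→ {G,T}; cost 1
[col 0] AKR: children A:{G}, KR:{G,T} ∩→ {G}; cost 0
[col 0] AKMR: children AKR:{G}, M:{C} ∪→ {C,G}; cost 1
[col 0] NU: children N:{T}, U:{T} ∩→ {T}; cost 0
[col 0] AKMNRU: children AKMR:{C,G}, NU:{T} ∪→ {C,G,T}; cost 1
[col 0] ACKMNRU: children AKMNRU:{C,G,T}, C:{C} ∩→ {C}; cost 0
[col 1] KR: children K:{A}, R:{A} ∩→ {A}; cost 0
[col 1] AKR: children A:{A}, KR:{A} ∩→ {A}; cost 0
[col 1] AKMR: children AKR:{A}, M:{G} ∪→ {A,G}; cost 1
[col 1] NU: children N:{A}, U:{G} ∪→ {A,G}; cost 1
[col 1] AKMNRU: children AKMR:{A,G}, NU:{A,G} ∩→ {A,G}; cost 0
[col 1] ACKMNRU: children AKMNRU:{A,G}, C:{A} ∩→ {A}; cost 0
[col 2] KR: children K:{A}, R:{T} ∪→ {A,T}; cost 1
[col 2] AKR: children A:{G}, KR:{A,T} ∪→ {A,G,T}; cost 1
[col 2] AKMR: children AKR:{A,G,T}, M:{G} ∩→ {G}; cost 0
[col 2] NU: children N:{T}, U:{C} ∪→ {C,T}; cost 1
[col 2] AKMNRU: children AKMR:{G}, NU:{C,T} ∪→ {C,G,T}; cost 1
[col 2] ACKMNRU: children AKMNRU:{C,G,T}, C:{C} ∩→ {C}; cost 0
[col 3] KR: children K:{T}, R:{A} ∪→ {A,T}; cost 1
[col 3] AKR: children A:{T}, KR:{A,T} ∩→ {T}; cost 0
[col 3] AKMR: children AKR:{T}, M:{G} ∪→ {G,T}; cost 1
[col 3] NU: children N:{T}, U:{A} ∪→ {A,T}; cost 1
[col 3] AKMNRU: children AKMR:{G,T}, NU:{A,T} ∩→ {T}; cost 0
[col 3] ACKMNRU: children AKMNRU:{T}, C:{C} ∪→ {C,T}; cost 1
[col 4] KR: children K:{T}, R:{A} ∪→ {A,T}; cost 1
[col 4] AKR: children A:{T}, KR:{A,T} ∩→ {T}; cost 0
[col 4] AKMR: children AKR:{T}, M:{A} ∪→ {A,T}; cost 1
[col 4] NU: children N:{A}, U:{T} ∪→ {A,T}; cost 1
[col 4] AKMNRU: children AKMR:{A,T}, NU:{A,T} ∩→ {A,T}; cost 0
[col 4] ACKMNRU: children AKMNRU:{A,T}, C:{C} ∪→ {A,C,T}; cost 1
per-site changes: [3, 2, 4, 4, 4]; total = 17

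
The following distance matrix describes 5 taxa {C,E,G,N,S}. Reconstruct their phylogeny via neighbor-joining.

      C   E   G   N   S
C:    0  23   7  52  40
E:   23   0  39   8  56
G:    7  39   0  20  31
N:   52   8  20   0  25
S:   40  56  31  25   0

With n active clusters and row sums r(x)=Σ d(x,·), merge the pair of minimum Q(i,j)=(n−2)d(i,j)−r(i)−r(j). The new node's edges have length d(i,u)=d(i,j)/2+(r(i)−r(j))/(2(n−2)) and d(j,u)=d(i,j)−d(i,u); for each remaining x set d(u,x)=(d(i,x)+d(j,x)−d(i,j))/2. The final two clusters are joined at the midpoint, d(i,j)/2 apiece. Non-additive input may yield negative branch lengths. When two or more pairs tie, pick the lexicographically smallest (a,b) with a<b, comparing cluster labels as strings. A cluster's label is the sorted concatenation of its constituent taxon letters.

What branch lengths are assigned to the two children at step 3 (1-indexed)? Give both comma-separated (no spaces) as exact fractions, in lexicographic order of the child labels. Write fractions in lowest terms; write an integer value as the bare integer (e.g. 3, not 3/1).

iteration 1: select E,N (d=8, Q=-207); attach at lengths (15/2, 1/2); label the merged cluster EN
  updated: d(C,EN)=67/2, d(EN,G)=51/2, d(EN,S)=73/2
iteration 2: select C,G (d=7, Q=-130); attach at lengths (31/4, -3/4); label the merged cluster CG
  updated: d(CG,EN)=26, d(CG,S)=32
iteration 3: select CG,EN (d=26, Q=-189/2); attach at lengths (43/4, 61/4); label the merged cluster CEGN
  updated: d(CEGN,S)=85/4
iteration 4: select CEGN,S (d=85/4); attach at lengths (85/8, 85/8); label the merged cluster CEGNS
final tree: (((C:31/4,G:-3/4):43/4,(E:15/2,N:1/2):61/4):85/8,S:85/8)
total length: 249/4

43/4,61/4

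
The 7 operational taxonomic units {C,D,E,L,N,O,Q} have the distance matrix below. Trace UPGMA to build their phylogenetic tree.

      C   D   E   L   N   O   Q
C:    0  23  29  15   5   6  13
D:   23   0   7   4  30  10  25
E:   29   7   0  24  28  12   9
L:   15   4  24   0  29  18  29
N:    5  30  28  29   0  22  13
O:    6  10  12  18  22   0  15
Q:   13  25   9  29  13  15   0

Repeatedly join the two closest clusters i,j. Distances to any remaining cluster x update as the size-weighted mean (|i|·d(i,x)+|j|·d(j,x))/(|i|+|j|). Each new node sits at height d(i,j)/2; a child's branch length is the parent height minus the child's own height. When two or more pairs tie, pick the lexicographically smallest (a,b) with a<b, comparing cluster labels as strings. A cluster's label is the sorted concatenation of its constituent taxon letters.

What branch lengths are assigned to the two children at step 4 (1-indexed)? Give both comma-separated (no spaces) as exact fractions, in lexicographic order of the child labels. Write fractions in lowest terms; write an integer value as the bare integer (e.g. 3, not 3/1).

9/4,27/4

1. join D+L (d=4) ⇒ DL; edges |D|=2, |L|=2
  updated: d(C,DL)=19, d(DL,E)=31/2, d(DL,N)=59/2, d(DL,O)=14, d(DL,Q)=27
2. join C+N (d=5) ⇒ CN; edges |C|=5/2, |N|=5/2
  updated: d(CN,DL)=97/4, d(CN,E)=57/2, d(CN,O)=14, d(CN,Q)=13
3. join E+Q (d=9) ⇒ EQ; edges |E|=9/2, |Q|=9/2
  updated: d(CN,EQ)=83/4, d(DL,EQ)=85/4, d(EQ,O)=27/2
4. join EQ+O (d=27/2) ⇒ EOQ; edges |EQ|=9/4, |O|=27/4
  updated: d(CN,EOQ)=37/2, d(DL,EOQ)=113/6
5. join CN+EOQ (d=37/2) ⇒ CENOQ; edges |CN|=27/4, |EOQ|=5/2
  updated: d(CENOQ,DL)=21
6. join CENOQ+DL (d=21) ⇒ CDELNOQ; edges |CENOQ|=5/4, |DL|=17/2
final tree: (((C:5/2,N:5/2):27/4,((E:9/2,Q:9/2):9/4,O:27/4):5/2):5/4,(D:2,L:2):17/2)
total length: 46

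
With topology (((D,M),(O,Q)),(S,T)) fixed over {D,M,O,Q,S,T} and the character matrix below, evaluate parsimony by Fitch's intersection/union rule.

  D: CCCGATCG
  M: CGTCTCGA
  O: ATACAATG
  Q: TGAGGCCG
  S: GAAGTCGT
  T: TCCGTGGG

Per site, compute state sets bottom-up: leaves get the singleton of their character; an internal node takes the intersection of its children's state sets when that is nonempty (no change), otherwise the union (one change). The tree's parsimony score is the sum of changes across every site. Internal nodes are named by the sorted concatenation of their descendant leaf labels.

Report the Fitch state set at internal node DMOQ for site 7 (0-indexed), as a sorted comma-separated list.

site 0, node DM: D={C} ∩ M={C} → {C} (+0)
site 0, node OQ: O={A} ∪ Q={T} → {A,T} (+1)
site 0, node DMOQ: DM={C} ∪ OQ={A,T} → {A,C,T} (+1)
site 0, node ST: S={G} ∪ T={T} → {G,T} (+1)
site 0, node DMOQST: DMOQ={A,C,T} ∩ ST={G,T} → {T} (+0)
site 1, node DM: D={C} ∪ M={G} → {C,G} (+1)
site 1, node OQ: O={T} ∪ Q={G} → {G,T} (+1)
site 1, node DMOQ: DM={C,G} ∩ OQ={G,T} → {G} (+0)
site 1, node ST: S={A} ∪ T={C} → {A,C} (+1)
site 1, node DMOQST: DMOQ={G} ∪ ST={A,C} → {A,C,G} (+1)
site 2, node DM: D={C} ∪ M={T} → {C,T} (+1)
site 2, node OQ: O={A} ∩ Q={A} → {A} (+0)
site 2, node DMOQ: DM={C,T} ∪ OQ={A} → {A,C,T} (+1)
site 2, node ST: S={A} ∪ T={C} → {A,C} (+1)
site 2, node DMOQST: DMOQ={A,C,T} ∩ ST={A,C} → {A,C} (+0)
site 3, node DM: D={G} ∪ M={C} → {C,G} (+1)
site 3, node OQ: O={C} ∪ Q={G} → {C,G} (+1)
site 3, node DMOQ: DM={C,G} ∩ OQ={C,G} → {C,G} (+0)
site 3, node ST: S={G} ∩ T={G} → {G} (+0)
site 3, node DMOQST: DMOQ={C,G} ∩ ST={G} → {G} (+0)
site 4, node DM: D={A} ∪ M={T} → {A,T} (+1)
site 4, node OQ: O={A} ∪ Q={G} → {A,G} (+1)
site 4, node DMOQ: DM={A,T} ∩ OQ={A,G} → {A} (+0)
site 4, node ST: S={T} ∩ T={T} → {T} (+0)
site 4, node DMOQST: DMOQ={A} ∪ ST={T} → {A,T} (+1)
site 5, node DM: D={T} ∪ M={C} → {C,T} (+1)
site 5, node OQ: O={A} ∪ Q={C} → {A,C} (+1)
site 5, node DMOQ: DM={C,T} ∩ OQ={A,C} → {C} (+0)
site 5, node ST: S={C} ∪ T={G} → {C,G} (+1)
site 5, node DMOQST: DMOQ={C} ∩ ST={C,G} → {C} (+0)
site 6, node DM: D={C} ∪ M={G} → {C,G} (+1)
site 6, node OQ: O={T} ∪ Q={C} → {C,T} (+1)
site 6, node DMOQ: DM={C,G} ∩ OQ={C,T} → {C} (+0)
site 6, node ST: S={G} ∩ T={G} → {G} (+0)
site 6, node DMOQST: DMOQ={C} ∪ ST={G} → {C,G} (+1)
site 7, node DM: D={G} ∪ M={A} → {A,G} (+1)
site 7, node OQ: O={G} ∩ Q={G} → {G} (+0)
site 7, node DMOQ: DM={A,G} ∩ OQ={G} → {G} (+0)
site 7, node ST: S={T} ∪ T={G} → {G,T} (+1)
site 7, node DMOQST: DMOQ={G} ∩ ST={G,T} → {G} (+0)
per-site changes: [3, 4, 3, 2, 3, 3, 3, 2]; total = 23

G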